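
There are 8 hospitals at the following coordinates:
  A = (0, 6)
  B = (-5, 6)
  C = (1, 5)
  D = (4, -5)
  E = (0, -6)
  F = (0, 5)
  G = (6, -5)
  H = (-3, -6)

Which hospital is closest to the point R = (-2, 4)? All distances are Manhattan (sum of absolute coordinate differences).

d(R,A) = 2 + 2 = 4
d(R,B) = 3 + 2 = 5
d(R,C) = 3 + 1 = 4
d(R,D) = 6 + 9 = 15
d(R,E) = 2 + 10 = 12
d(R,F) = 2 + 1 = 3
d(R,G) = 8 + 9 = 17
d(R,H) = 1 + 10 = 11
The smallest is to F, so R lies in the Voronoi region of F.

F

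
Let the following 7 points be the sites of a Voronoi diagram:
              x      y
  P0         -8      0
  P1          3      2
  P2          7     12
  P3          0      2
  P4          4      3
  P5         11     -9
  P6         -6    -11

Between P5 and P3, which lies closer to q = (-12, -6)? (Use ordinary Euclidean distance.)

Compare squared distances:
|qP5|² = (-12−11)² + (-6−(-9))² = 529 + 9 = 538
|qP3|² = (-12−0)² + (-6−2)² = 144 + 64 = 208
538 > 208, so P3 is closer.

P3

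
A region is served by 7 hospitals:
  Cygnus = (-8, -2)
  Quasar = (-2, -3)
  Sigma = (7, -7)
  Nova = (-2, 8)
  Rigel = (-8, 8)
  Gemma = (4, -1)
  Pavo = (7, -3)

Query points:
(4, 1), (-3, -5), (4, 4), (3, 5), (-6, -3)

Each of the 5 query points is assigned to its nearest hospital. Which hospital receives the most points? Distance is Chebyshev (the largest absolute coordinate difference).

Gemma

(4, 1) — d to each: Cygnus:12, Quasar:6, Sigma:8, Nova:7, Rigel:12, Gemma:2, Pavo:4 → nearest is Gemma
(-3, -5) — d to each: Cygnus:5, Quasar:2, Sigma:10, Nova:13, Rigel:13, Gemma:7, Pavo:10 → nearest is Quasar
(4, 4) — d to each: Cygnus:12, Quasar:7, Sigma:11, Nova:6, Rigel:12, Gemma:5, Pavo:7 → nearest is Gemma
(3, 5) — d to each: Cygnus:11, Quasar:8, Sigma:12, Nova:5, Rigel:11, Gemma:6, Pavo:8 → nearest is Nova
(-6, -3) — d to each: Cygnus:2, Quasar:4, Sigma:13, Nova:11, Rigel:11, Gemma:10, Pavo:13 → nearest is Cygnus
Tally — Cygnus:1, Quasar:1, Nova:1, Gemma:2. Gemma captures the most (2).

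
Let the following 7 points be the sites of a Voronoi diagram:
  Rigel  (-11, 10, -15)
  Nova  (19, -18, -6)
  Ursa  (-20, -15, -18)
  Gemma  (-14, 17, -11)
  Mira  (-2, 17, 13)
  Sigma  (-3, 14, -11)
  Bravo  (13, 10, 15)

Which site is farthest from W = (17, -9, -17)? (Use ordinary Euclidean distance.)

Since √ is increasing, it suffices to compare squared distances:
d²(W, Rigel) = (17−(-11))² + (-9−10)² + (-17−(-15))² = 784 + 361 + 4 = 1149
d²(W, Nova) = (17−19)² + (-9−(-18))² + (-17−(-6))² = 4 + 81 + 121 = 206
d²(W, Ursa) = (17−(-20))² + (-9−(-15))² + (-17−(-18))² = 1369 + 36 + 1 = 1406
d²(W, Gemma) = (17−(-14))² + (-9−17)² + (-17−(-11))² = 961 + 676 + 36 = 1673
d²(W, Mira) = (17−(-2))² + (-9−17)² + (-17−13)² = 361 + 676 + 900 = 1937
d²(W, Sigma) = (17−(-3))² + (-9−14)² + (-17−(-11))² = 400 + 529 + 36 = 965
d²(W, Bravo) = (17−13)² + (-9−10)² + (-17−15)² = 16 + 361 + 1024 = 1401
The largest is to Mira.

Mira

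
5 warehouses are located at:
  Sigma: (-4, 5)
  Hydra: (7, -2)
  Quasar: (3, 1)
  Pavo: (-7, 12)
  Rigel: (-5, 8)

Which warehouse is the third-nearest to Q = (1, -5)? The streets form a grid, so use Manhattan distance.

d(Q, Sigma) = 5 + 10 = 15
d(Q, Hydra) = 6 + 3 = 9
d(Q, Quasar) = 2 + 6 = 8
d(Q, Pavo) = 8 + 17 = 25
d(Q, Rigel) = 6 + 13 = 19
Sorted ascending: Quasar, Hydra, Sigma, Rigel, … — the third-nearest is Sigma.

Sigma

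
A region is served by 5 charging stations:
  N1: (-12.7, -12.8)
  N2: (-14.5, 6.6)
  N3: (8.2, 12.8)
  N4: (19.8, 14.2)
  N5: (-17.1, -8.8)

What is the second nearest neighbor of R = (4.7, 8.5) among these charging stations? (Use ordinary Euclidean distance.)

Since √ is increasing, it suffices to compare squared distances:
|RN1|² = 302.76 + 453.69 = 756.45
|RN2|² = 368.64 + 3.61 = 372.25
|RN3|² = 12.25 + 18.49 = 30.74
|RN4|² = 228.01 + 32.49 = 260.5
|RN5|² = 475.24 + 299.29 = 774.53
Sorted ascending: N3, N4, N2, … — the second-nearest is N4.

N4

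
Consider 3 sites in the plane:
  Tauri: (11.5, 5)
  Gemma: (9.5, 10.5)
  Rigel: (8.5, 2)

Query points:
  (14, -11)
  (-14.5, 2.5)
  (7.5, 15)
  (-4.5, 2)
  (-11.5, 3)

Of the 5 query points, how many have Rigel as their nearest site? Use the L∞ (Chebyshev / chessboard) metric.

(14, -11) — d to each: Tauri:16, Gemma:21.5, Rigel:13 → nearest is Rigel
(-14.5, 2.5) — d to each: Tauri:26, Gemma:24, Rigel:23 → nearest is Rigel
(7.5, 15) — d to each: Tauri:10, Gemma:4.5, Rigel:13 → nearest is Gemma
(-4.5, 2) — d to each: Tauri:16, Gemma:14, Rigel:13 → nearest is Rigel
(-11.5, 3) — d to each: Tauri:23, Gemma:21, Rigel:20 → nearest is Rigel
4 of the 5 points have Rigel as nearest.

4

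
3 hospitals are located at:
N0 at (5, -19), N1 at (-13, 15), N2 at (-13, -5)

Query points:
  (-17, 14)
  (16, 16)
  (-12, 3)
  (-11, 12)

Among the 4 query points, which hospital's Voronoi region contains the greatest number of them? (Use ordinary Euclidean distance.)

N1

(-17, 14) — d² to each: N0:1573, N1:17, N2:377 → nearest is N1
(16, 16) — d² to each: N0:1346, N1:842, N2:1282 → nearest is N1
(-12, 3) — d² to each: N0:773, N1:145, N2:65 → nearest is N2
(-11, 12) — d² to each: N0:1217, N1:13, N2:293 → nearest is N1
Tally — N1:3, N2:1. N1 captures the most (3).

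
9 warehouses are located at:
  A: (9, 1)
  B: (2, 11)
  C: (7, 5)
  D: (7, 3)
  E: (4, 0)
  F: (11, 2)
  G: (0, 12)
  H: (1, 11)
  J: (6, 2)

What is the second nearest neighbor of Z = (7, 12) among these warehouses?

H

Compare squared distances (the ordering matches that of the actual distances):
|ZA|² = 4 + 121 = 125
|ZB|² = 25 + 1 = 26
|ZC|² = 0 + 49 = 49
|ZD|² = 0 + 81 = 81
|ZE|² = 9 + 144 = 153
|ZF|² = 16 + 100 = 116
|ZG|² = 49 + 0 = 49
|ZH|² = 36 + 1 = 37
|ZJ|² = 1 + 100 = 101
Sorted ascending: B, H, C, … — the second-nearest is H.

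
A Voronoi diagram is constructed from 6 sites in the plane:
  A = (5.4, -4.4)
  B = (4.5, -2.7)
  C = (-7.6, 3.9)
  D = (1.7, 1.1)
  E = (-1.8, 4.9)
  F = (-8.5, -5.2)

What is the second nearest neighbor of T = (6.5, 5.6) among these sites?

E

Compare squared distances (the ordering matches that of the actual distances):
|TA|² = (6.5−5.4)² + (5.6−(-4.4))² = 1.21 + 100 = 101.21
|TB|² = (6.5−4.5)² + (5.6−(-2.7))² = 4 + 68.89 = 72.89
|TC|² = (6.5−(-7.6))² + (5.6−3.9)² = 198.81 + 2.89 = 201.7
|TD|² = (6.5−1.7)² + (5.6−1.1)² = 23.04 + 20.25 = 43.29
|TE|² = (6.5−(-1.8))² + (5.6−4.9)² = 68.89 + 0.49 = 69.38
|TF|² = (6.5−(-8.5))² + (5.6−(-5.2))² = 225 + 116.64 = 341.64
Sorted ascending: D, E, B, … — the second-nearest is E.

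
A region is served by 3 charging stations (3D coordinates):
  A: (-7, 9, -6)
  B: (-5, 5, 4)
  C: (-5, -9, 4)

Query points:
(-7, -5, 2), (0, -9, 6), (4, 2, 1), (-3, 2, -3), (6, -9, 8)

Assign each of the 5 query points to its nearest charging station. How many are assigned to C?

(-7, -5, 2) — d² to each: A:260, B:108, C:24 → nearest is C
(0, -9, 6) — d² to each: A:517, B:225, C:29 → nearest is C
(4, 2, 1) — d² to each: A:219, B:99, C:211 → nearest is B
(-3, 2, -3) — d² to each: A:74, B:62, C:174 → nearest is B
(6, -9, 8) — d² to each: A:689, B:333, C:137 → nearest is C
3 of the 5 points have C as nearest.

3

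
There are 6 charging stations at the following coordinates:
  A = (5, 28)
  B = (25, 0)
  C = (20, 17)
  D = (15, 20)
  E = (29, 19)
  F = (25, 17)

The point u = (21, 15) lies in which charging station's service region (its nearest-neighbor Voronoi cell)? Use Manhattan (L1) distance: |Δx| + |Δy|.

d(u,A) = 16 + 13 = 29
d(u,B) = 4 + 15 = 19
d(u,C) = 1 + 2 = 3
d(u,D) = 6 + 5 = 11
d(u,E) = 8 + 4 = 12
d(u,F) = 4 + 2 = 6
Minimum is at C.

C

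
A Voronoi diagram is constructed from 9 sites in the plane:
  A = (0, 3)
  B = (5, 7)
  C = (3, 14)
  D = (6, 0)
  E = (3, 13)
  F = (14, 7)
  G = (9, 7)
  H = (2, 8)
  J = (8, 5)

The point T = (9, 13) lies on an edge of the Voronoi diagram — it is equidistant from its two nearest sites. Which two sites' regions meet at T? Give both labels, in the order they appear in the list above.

Squared distances from T to each site:
|TA|² = (9−0)² + (13−3)² = 81 + 100 = 181
|TB|² = (9−5)² + (13−7)² = 16 + 36 = 52
|TC|² = (9−3)² + (13−14)² = 36 + 1 = 37
|TD|² = (9−6)² + (13−0)² = 9 + 169 = 178
|TE|² = (9−3)² + (13−13)² = 36 + 0 = 36
|TF|² = (9−14)² + (13−7)² = 25 + 36 = 61
|TG|² = (9−9)² + (13−7)² = 0 + 36 = 36
|TH|² = (9−2)² + (13−8)² = 49 + 25 = 74
|TJ|² = (9−8)² + (13−5)² = 1 + 64 = 65
T is equidistant from E and G (both at squared distance 36), and every other site is strictly farther — so T lies on the E–G Voronoi edge.

E and G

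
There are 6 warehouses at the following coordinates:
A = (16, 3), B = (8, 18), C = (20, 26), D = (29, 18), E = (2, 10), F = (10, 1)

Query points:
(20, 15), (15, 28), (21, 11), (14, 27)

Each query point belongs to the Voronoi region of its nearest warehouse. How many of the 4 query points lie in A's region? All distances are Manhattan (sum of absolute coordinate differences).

1

(20, 15) — d to each: A:16, B:15, C:11, D:12, E:23, F:24 → nearest is C
(15, 28) — d to each: A:26, B:17, C:7, D:24, E:31, F:32 → nearest is C
(21, 11) — d to each: A:13, B:20, C:16, D:15, E:20, F:21 → nearest is A
(14, 27) — d to each: A:26, B:15, C:7, D:24, E:29, F:30 → nearest is C
1 of the 4 points has A as nearest.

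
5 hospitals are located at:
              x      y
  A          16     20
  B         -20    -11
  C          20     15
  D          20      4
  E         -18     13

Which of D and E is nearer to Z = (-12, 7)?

E

Compare squared distances:
|ZD|² = (-12−20)² + (7−4)² = 1024 + 9 = 1033
|ZE|² = (-12−(-18))² + (7−13)² = 36 + 36 = 72
1033 > 72, so E is closer.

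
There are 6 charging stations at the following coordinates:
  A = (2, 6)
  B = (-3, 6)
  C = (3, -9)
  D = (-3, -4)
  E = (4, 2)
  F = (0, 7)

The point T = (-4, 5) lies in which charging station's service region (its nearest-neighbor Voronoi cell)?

B

Since √ is increasing, it suffices to compare squared distances:
|TA|² = (-4−2)² + (5−6)² = 36 + 1 = 37
|TB|² = (-4−(-3))² + (5−6)² = 1 + 1 = 2
|TC|² = (-4−3)² + (5−(-9))² = 49 + 196 = 245
|TD|² = (-4−(-3))² + (5−(-4))² = 1 + 81 = 82
|TE|² = (-4−4)² + (5−2)² = 64 + 9 = 73
|TF|² = (-4−0)² + (5−7)² = 16 + 4 = 20
Minimum is at B.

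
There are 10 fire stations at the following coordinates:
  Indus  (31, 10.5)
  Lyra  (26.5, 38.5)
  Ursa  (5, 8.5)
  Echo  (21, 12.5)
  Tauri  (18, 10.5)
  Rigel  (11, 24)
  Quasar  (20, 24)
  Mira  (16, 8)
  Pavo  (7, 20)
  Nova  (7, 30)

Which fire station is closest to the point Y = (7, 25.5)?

Rigel

Squared Euclidean distances:
d²(Y, Indus) = 576 + 225 = 801
d²(Y, Lyra) = 380.25 + 169 = 549.25
d²(Y, Ursa) = 4 + 289 = 293
d²(Y, Echo) = 196 + 169 = 365
d²(Y, Tauri) = 121 + 225 = 346
d²(Y, Rigel) = 16 + 2.25 = 18.25
d²(Y, Quasar) = 169 + 2.25 = 171.25
d²(Y, Mira) = 81 + 306.25 = 387.25
d²(Y, Pavo) = 0 + 30.25 = 30.25
d²(Y, Nova) = 0 + 20.25 = 20.25
Minimum is at Rigel.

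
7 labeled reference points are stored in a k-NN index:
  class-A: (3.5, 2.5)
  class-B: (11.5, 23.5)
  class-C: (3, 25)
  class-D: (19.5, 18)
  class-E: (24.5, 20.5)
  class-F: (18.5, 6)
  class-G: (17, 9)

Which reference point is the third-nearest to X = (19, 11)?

class-D

Compare squared distances (the ordering matches that of the actual distances):
d²(X, class-A) = (19−3.5)² + (11−2.5)² = 240.25 + 72.25 = 312.5
d²(X, class-B) = (19−11.5)² + (11−23.5)² = 56.25 + 156.25 = 212.5
d²(X, class-C) = (19−3)² + (11−25)² = 256 + 196 = 452
d²(X, class-D) = (19−19.5)² + (11−18)² = 0.25 + 49 = 49.25
d²(X, class-E) = (19−24.5)² + (11−20.5)² = 30.25 + 90.25 = 120.5
d²(X, class-F) = (19−18.5)² + (11−6)² = 0.25 + 25 = 25.25
d²(X, class-G) = (19−17)² + (11−9)² = 4 + 4 = 8
Sorted ascending: class-G, class-F, class-D, class-E, … — the third-nearest is class-D.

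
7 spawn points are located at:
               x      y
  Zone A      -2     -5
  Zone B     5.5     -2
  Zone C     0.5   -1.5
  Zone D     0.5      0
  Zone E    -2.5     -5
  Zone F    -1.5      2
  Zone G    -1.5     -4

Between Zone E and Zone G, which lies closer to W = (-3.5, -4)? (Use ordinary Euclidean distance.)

Zone E

Compare squared distances:
d²(W, Zone E) = (-3.5−(-2.5))² + (-4−(-5))² = 1 + 1 = 2
d²(W, Zone G) = (-3.5−(-1.5))² + (-4−(-4))² = 4 + 0 = 4
2 < 4, so Zone E is closer.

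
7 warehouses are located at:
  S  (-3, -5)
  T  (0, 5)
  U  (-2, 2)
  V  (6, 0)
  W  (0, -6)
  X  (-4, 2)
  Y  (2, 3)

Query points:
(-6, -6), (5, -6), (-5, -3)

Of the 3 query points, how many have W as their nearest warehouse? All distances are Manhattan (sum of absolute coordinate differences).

(-6, -6) — d to each: S:4, T:17, U:12, V:18, W:6, X:10, Y:17 → nearest is S
(5, -6) — d to each: S:9, T:16, U:15, V:7, W:5, X:17, Y:12 → nearest is W
(-5, -3) — d to each: S:4, T:13, U:8, V:14, W:8, X:6, Y:13 → nearest is S
1 of the 3 points has W as nearest.

1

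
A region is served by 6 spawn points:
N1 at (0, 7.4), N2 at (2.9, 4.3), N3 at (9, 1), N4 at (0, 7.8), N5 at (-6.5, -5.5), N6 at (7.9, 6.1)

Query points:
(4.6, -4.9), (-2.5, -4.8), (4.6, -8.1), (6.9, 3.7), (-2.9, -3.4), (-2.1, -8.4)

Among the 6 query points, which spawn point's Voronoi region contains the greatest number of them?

(4.6, -4.9) — d² to each: N1:172.45, N2:87.53, N3:54.17, N4:182.45, N5:123.57, N6:131.89 → nearest is N3
(-2.5, -4.8) — d² to each: N1:155.09, N2:111.97, N3:165.89, N4:165.01, N5:16.49, N6:226.97 → nearest is N5
(4.6, -8.1) — d² to each: N1:261.41, N2:156.65, N3:102.17, N4:273.97, N5:129.97, N6:212.53 → nearest is N3
(6.9, 3.7) — d² to each: N1:61.3, N2:16.36, N3:11.7, N4:64.42, N5:264.2, N6:6.76 → nearest is N6
(-2.9, -3.4) — d² to each: N1:125.05, N2:92.93, N3:160.97, N4:133.85, N5:17.37, N6:206.89 → nearest is N5
(-2.1, -8.4) — d² to each: N1:254.05, N2:186.29, N3:211.57, N4:266.85, N5:27.77, N6:310.25 → nearest is N5
Tally — N3:2, N5:3, N6:1. N5 captures the most (3).

N5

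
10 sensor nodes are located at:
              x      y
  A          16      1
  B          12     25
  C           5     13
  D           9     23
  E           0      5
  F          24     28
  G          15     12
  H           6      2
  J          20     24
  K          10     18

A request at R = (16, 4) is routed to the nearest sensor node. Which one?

Since √ is increasing, it suffices to compare squared distances:
|RA|² = 0 + 9 = 9
|RB|² = 16 + 441 = 457
|RC|² = 121 + 81 = 202
|RD|² = 49 + 361 = 410
|RE|² = 256 + 1 = 257
|RF|² = 64 + 576 = 640
|RG|² = 1 + 64 = 65
|RH|² = 100 + 4 = 104
|RJ|² = 16 + 400 = 416
|RK|² = 36 + 196 = 232
The smallest is to A, so R lies in the Voronoi region of A.

A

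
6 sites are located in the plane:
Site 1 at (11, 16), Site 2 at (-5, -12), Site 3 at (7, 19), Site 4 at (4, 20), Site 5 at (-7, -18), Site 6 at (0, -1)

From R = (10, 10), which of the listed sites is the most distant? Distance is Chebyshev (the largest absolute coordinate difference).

d(R, Site 1) = max(1, 6) = 6
d(R, Site 2) = max(15, 22) = 22
d(R, Site 3) = max(3, 9) = 9
d(R, Site 4) = max(6, 10) = 10
d(R, Site 5) = max(17, 28) = 28
d(R, Site 6) = max(10, 11) = 11
The largest is to Site 5.

Site 5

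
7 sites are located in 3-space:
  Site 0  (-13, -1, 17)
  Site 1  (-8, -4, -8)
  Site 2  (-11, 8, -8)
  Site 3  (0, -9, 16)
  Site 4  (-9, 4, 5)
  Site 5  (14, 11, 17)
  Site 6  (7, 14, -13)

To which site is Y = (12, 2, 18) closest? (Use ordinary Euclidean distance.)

Site 5

Since √ is increasing, it suffices to compare squared distances:
d²(Y, Site 0) = (12−(-13))² + (2−(-1))² + (18−17)² = 625 + 9 + 1 = 635
d²(Y, Site 1) = (12−(-8))² + (2−(-4))² + (18−(-8))² = 400 + 36 + 676 = 1112
d²(Y, Site 2) = (12−(-11))² + (2−8)² + (18−(-8))² = 529 + 36 + 676 = 1241
d²(Y, Site 3) = (12−0)² + (2−(-9))² + (18−16)² = 144 + 121 + 4 = 269
d²(Y, Site 4) = (12−(-9))² + (2−4)² + (18−5)² = 441 + 4 + 169 = 614
d²(Y, Site 5) = (12−14)² + (2−11)² + (18−17)² = 4 + 81 + 1 = 86
d²(Y, Site 6) = (12−7)² + (2−14)² + (18−(-13))² = 25 + 144 + 961 = 1130
The smallest is to Site 5, so Y lies in the Voronoi region of Site 5.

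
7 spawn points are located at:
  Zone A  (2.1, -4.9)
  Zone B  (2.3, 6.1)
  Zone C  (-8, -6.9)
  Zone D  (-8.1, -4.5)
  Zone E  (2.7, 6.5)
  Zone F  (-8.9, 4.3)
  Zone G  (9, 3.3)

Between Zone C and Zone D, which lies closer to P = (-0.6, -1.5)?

Zone D

Compare squared distances:
d²(P, Zone C) = (-0.6−(-8))² + (-1.5−(-6.9))² = 54.76 + 29.16 = 83.92
d²(P, Zone D) = (-0.6−(-8.1))² + (-1.5−(-4.5))² = 56.25 + 9 = 65.25
83.92 > 65.25, so Zone D is closer.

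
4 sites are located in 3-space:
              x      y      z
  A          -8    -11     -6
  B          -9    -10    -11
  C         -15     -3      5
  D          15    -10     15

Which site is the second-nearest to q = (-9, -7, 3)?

Since √ is increasing, it suffices to compare squared distances:
|qA|² = (-9−(-8))² + (-7−(-11))² + (3−(-6))² = 1 + 16 + 81 = 98
|qB|² = (-9−(-9))² + (-7−(-10))² + (3−(-11))² = 0 + 9 + 196 = 205
|qC|² = (-9−(-15))² + (-7−(-3))² + (3−5)² = 36 + 16 + 4 = 56
|qD|² = (-9−15)² + (-7−(-10))² + (3−15)² = 576 + 9 + 144 = 729
Sorted ascending: C, A, B, … — the second-nearest is A.

A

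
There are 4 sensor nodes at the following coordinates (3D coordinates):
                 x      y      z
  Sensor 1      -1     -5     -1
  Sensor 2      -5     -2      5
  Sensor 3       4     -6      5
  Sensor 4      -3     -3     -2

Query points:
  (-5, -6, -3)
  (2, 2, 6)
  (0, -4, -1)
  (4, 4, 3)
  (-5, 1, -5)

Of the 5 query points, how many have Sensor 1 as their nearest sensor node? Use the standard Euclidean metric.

(-5, -6, -3) — d² to each: Sensor 1:21, Sensor 2:80, Sensor 3:145, Sensor 4:14 → nearest is Sensor 4
(2, 2, 6) — d² to each: Sensor 1:107, Sensor 2:66, Sensor 3:69, Sensor 4:114 → nearest is Sensor 2
(0, -4, -1) — d² to each: Sensor 1:2, Sensor 2:65, Sensor 3:56, Sensor 4:11 → nearest is Sensor 1
(4, 4, 3) — d² to each: Sensor 1:122, Sensor 2:121, Sensor 3:104, Sensor 4:123 → nearest is Sensor 3
(-5, 1, -5) — d² to each: Sensor 1:68, Sensor 2:109, Sensor 3:230, Sensor 4:29 → nearest is Sensor 4
1 of the 5 points has Sensor 1 as nearest.

1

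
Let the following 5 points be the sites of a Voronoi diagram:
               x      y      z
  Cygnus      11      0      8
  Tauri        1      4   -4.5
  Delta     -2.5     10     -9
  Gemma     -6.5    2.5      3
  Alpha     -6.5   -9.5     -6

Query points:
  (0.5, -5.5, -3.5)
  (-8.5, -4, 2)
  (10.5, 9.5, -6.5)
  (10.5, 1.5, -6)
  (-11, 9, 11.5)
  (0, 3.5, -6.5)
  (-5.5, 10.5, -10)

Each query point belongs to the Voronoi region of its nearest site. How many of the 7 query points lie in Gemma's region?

(0.5, -5.5, -3.5) — d² to each: Cygnus:272.75, Tauri:91.5, Delta:279.5, Gemma:155.25, Alpha:71.25 → nearest is Alpha
(-8.5, -4, 2) — d² to each: Cygnus:432.25, Tauri:196.5, Delta:353, Gemma:47.25, Alpha:98.25 → nearest is Gemma
(10.5, 9.5, -6.5) — d² to each: Cygnus:300.75, Tauri:124.5, Delta:175.5, Gemma:428.25, Alpha:650.25 → nearest is Tauri
(10.5, 1.5, -6) — d² to each: Cygnus:198.5, Tauri:98.75, Delta:250.25, Gemma:371, Alpha:410 → nearest is Tauri
(-11, 9, 11.5) — d² to each: Cygnus:577.25, Tauri:425, Delta:493.5, Gemma:134.75, Alpha:668.75 → nearest is Gemma
(0, 3.5, -6.5) — d² to each: Cygnus:343.5, Tauri:5.25, Delta:54.75, Gemma:133.5, Alpha:211.5 → nearest is Tauri
(-5.5, 10.5, -10) — d² to each: Cygnus:706.5, Tauri:114.75, Delta:10.25, Gemma:234, Alpha:417 → nearest is Delta
2 of the 7 points have Gemma as nearest.

2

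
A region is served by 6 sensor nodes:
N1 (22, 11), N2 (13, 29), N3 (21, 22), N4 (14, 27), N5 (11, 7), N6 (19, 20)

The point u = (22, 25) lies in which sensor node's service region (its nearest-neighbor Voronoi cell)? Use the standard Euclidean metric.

N3

Squared Euclidean distances:
|uN1|² = (22−22)² + (25−11)² = 0 + 196 = 196
|uN2|² = (22−13)² + (25−29)² = 81 + 16 = 97
|uN3|² = (22−21)² + (25−22)² = 1 + 9 = 10
|uN4|² = (22−14)² + (25−27)² = 64 + 4 = 68
|uN5|² = (22−11)² + (25−7)² = 121 + 324 = 445
|uN6|² = (22−19)² + (25−20)² = 9 + 25 = 34
Minimum is at N3.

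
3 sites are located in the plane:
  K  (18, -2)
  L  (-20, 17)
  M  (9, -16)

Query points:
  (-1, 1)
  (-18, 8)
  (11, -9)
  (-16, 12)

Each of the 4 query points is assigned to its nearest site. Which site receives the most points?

(-1, 1) — d² to each: K:370, L:617, M:389 → nearest is K
(-18, 8) — d² to each: K:1396, L:85, M:1305 → nearest is L
(11, -9) — d² to each: K:98, L:1637, M:53 → nearest is M
(-16, 12) — d² to each: K:1352, L:41, M:1409 → nearest is L
Tally — K:1, L:2, M:1. L captures the most (2).

L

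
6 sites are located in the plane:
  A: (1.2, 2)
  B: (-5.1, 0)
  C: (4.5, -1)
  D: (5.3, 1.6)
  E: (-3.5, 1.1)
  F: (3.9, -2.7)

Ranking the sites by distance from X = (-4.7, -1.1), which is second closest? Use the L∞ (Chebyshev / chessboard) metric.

E

d(X,A) = max(5.9, 3.1) = 5.9
d(X,B) = max(0.4, 1.1) = 1.1
d(X,C) = max(9.2, 0.1) = 9.2
d(X,D) = max(10, 2.7) = 10
d(X,E) = max(1.2, 2.2) = 2.2
d(X,F) = max(8.6, 1.6) = 8.6
Sorted ascending: B, E, A, … — the second-nearest is E.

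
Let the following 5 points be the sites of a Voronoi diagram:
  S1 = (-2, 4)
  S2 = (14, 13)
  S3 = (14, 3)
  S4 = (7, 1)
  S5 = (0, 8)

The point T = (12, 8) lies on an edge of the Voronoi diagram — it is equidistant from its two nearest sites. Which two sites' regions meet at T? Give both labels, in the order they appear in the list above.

S2 and S3

Squared distances from T to each site:
|TS1|² = (12−(-2))² + (8−4)² = 196 + 16 = 212
|TS2|² = (12−14)² + (8−13)² = 4 + 25 = 29
|TS3|² = (12−14)² + (8−3)² = 4 + 25 = 29
|TS4|² = (12−7)² + (8−1)² = 25 + 49 = 74
|TS5|² = (12−0)² + (8−8)² = 144 + 0 = 144
T is equidistant from S2 and S3 (both at squared distance 29), and every other site is strictly farther — so T lies on the S2–S3 Voronoi edge.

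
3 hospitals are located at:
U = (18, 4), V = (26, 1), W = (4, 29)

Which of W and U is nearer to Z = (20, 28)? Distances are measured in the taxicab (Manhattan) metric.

W

d(Z,W) = |20−4| + |28−29| = 16 + 1 = 17
d(Z,U) = |20−18| + |28−4| = 2 + 24 = 26
17 < 26, so W is closer.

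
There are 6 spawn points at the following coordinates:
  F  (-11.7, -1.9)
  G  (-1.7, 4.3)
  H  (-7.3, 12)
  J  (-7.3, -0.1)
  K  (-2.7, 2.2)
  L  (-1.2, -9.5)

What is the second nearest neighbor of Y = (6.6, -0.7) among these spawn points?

Since √ is increasing, it suffices to compare squared distances:
|YF|² = (6.6−(-11.7))² + (-0.7−(-1.9))² = 334.89 + 1.44 = 336.33
|YG|² = (6.6−(-1.7))² + (-0.7−4.3)² = 68.89 + 25 = 93.89
|YH|² = (6.6−(-7.3))² + (-0.7−12)² = 193.21 + 161.29 = 354.5
|YJ|² = (6.6−(-7.3))² + (-0.7−(-0.1))² = 193.21 + 0.36 = 193.57
|YK|² = (6.6−(-2.7))² + (-0.7−2.2)² = 86.49 + 8.41 = 94.9
|YL|² = (6.6−(-1.2))² + (-0.7−(-9.5))² = 60.84 + 77.44 = 138.28
Sorted ascending: G, K, L, … — the second-nearest is K.

K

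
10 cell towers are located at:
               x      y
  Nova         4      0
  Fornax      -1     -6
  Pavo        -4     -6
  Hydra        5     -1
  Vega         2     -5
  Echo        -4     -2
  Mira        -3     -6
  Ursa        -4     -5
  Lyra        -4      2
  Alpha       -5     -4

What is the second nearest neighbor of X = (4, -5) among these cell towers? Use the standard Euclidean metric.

Since √ is increasing, it suffices to compare squared distances:
d²(X, Nova) = (4−4)² + (-5−0)² = 0 + 25 = 25
d²(X, Fornax) = (4−(-1))² + (-5−(-6))² = 25 + 1 = 26
d²(X, Pavo) = (4−(-4))² + (-5−(-6))² = 64 + 1 = 65
d²(X, Hydra) = (4−5)² + (-5−(-1))² = 1 + 16 = 17
d²(X, Vega) = (4−2)² + (-5−(-5))² = 4 + 0 = 4
d²(X, Echo) = (4−(-4))² + (-5−(-2))² = 64 + 9 = 73
d²(X, Mira) = (4−(-3))² + (-5−(-6))² = 49 + 1 = 50
d²(X, Ursa) = (4−(-4))² + (-5−(-5))² = 64 + 0 = 64
d²(X, Lyra) = (4−(-4))² + (-5−2)² = 64 + 49 = 113
d²(X, Alpha) = (4−(-5))² + (-5−(-4))² = 81 + 1 = 82
Sorted ascending: Vega, Hydra, Nova, … — the second-nearest is Hydra.

Hydra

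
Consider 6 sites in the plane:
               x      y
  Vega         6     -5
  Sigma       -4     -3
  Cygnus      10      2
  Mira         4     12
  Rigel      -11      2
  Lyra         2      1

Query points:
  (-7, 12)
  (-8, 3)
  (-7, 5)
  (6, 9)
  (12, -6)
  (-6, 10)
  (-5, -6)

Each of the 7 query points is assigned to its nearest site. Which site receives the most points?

Rigel

(-7, 12) — d² to each: Vega:458, Sigma:234, Cygnus:389, Mira:121, Rigel:116, Lyra:202 → nearest is Rigel
(-8, 3) — d² to each: Vega:260, Sigma:52, Cygnus:325, Mira:225, Rigel:10, Lyra:104 → nearest is Rigel
(-7, 5) — d² to each: Vega:269, Sigma:73, Cygnus:298, Mira:170, Rigel:25, Lyra:97 → nearest is Rigel
(6, 9) — d² to each: Vega:196, Sigma:244, Cygnus:65, Mira:13, Rigel:338, Lyra:80 → nearest is Mira
(12, -6) — d² to each: Vega:37, Sigma:265, Cygnus:68, Mira:388, Rigel:593, Lyra:149 → nearest is Vega
(-6, 10) — d² to each: Vega:369, Sigma:173, Cygnus:320, Mira:104, Rigel:89, Lyra:145 → nearest is Rigel
(-5, -6) — d² to each: Vega:122, Sigma:10, Cygnus:289, Mira:405, Rigel:100, Lyra:98 → nearest is Sigma
Tally — Vega:1, Sigma:1, Mira:1, Rigel:4. Rigel captures the most (4).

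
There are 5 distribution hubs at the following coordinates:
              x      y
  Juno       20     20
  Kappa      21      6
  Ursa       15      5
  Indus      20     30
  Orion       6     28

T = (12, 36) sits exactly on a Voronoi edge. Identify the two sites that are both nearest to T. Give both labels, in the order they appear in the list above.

Indus and Orion

Squared distances from T to each site:
d²(T, Juno) = (12−20)² + (36−20)² = 64 + 256 = 320
d²(T, Kappa) = (12−21)² + (36−6)² = 81 + 900 = 981
d²(T, Ursa) = (12−15)² + (36−5)² = 9 + 961 = 970
d²(T, Indus) = (12−20)² + (36−30)² = 64 + 36 = 100
d²(T, Orion) = (12−6)² + (36−28)² = 36 + 64 = 100
T is equidistant from Indus and Orion (both at squared distance 100), and every other site is strictly farther — so T lies on the Indus–Orion Voronoi edge.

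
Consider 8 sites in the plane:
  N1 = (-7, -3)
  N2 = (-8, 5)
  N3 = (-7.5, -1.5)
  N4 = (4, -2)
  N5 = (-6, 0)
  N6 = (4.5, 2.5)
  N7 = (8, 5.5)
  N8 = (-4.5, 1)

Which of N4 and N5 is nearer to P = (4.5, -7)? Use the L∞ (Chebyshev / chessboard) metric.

d(P,N4) = max(0.5, 5) = 5
d(P,N5) = max(10.5, 7) = 10.5
5 < 10.5, so N4 is closer.

N4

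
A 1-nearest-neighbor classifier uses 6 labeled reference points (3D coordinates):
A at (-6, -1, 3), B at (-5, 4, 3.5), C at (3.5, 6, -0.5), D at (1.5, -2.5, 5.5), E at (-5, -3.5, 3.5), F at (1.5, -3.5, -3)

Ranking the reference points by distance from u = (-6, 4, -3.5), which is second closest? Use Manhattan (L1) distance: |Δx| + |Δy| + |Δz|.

A

d(u,A) = 0 + 5 + 6.5 = 11.5
d(u,B) = 1 + 0 + 7 = 8
d(u,C) = 9.5 + 2 + 3 = 14.5
d(u,D) = 7.5 + 6.5 + 9 = 23
d(u,E) = 1 + 7.5 + 7 = 15.5
d(u,F) = 7.5 + 7.5 + 0.5 = 15.5
Sorted ascending: B, A, C, … — the second-nearest is A.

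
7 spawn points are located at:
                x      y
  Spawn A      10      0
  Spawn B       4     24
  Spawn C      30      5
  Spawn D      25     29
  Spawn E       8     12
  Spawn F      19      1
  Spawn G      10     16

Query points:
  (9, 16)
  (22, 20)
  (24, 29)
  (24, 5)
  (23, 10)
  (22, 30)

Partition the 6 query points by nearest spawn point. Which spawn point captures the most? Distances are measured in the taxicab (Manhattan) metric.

(9, 16) — d to each: Spawn A:17, Spawn B:13, Spawn C:32, Spawn D:29, Spawn E:5, Spawn F:25, Spawn G:1 → nearest is Spawn G
(22, 20) — d to each: Spawn A:32, Spawn B:22, Spawn C:23, Spawn D:12, Spawn E:22, Spawn F:22, Spawn G:16 → nearest is Spawn D
(24, 29) — d to each: Spawn A:43, Spawn B:25, Spawn C:30, Spawn D:1, Spawn E:33, Spawn F:33, Spawn G:27 → nearest is Spawn D
(24, 5) — d to each: Spawn A:19, Spawn B:39, Spawn C:6, Spawn D:25, Spawn E:23, Spawn F:9, Spawn G:25 → nearest is Spawn C
(23, 10) — d to each: Spawn A:23, Spawn B:33, Spawn C:12, Spawn D:21, Spawn E:17, Spawn F:13, Spawn G:19 → nearest is Spawn C
(22, 30) — d to each: Spawn A:42, Spawn B:24, Spawn C:33, Spawn D:4, Spawn E:32, Spawn F:32, Spawn G:26 → nearest is Spawn D
Tally — Spawn C:2, Spawn D:3, Spawn G:1. Spawn D captures the most (3).

Spawn D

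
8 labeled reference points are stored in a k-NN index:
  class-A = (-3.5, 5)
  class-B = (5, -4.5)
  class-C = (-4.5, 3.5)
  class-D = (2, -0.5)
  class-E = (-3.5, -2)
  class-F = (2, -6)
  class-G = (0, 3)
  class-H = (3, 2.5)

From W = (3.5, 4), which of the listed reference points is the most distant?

Compare squared distances (the ordering matches that of the actual distances):
d²(W, class-A) = 49 + 1 = 50
d²(W, class-B) = 2.25 + 72.25 = 74.5
d²(W, class-C) = 64 + 0.25 = 64.25
d²(W, class-D) = 2.25 + 20.25 = 22.5
d²(W, class-E) = 49 + 36 = 85
d²(W, class-F) = 2.25 + 100 = 102.25
d²(W, class-G) = 12.25 + 1 = 13.25
d²(W, class-H) = 0.25 + 2.25 = 2.5
The largest is to class-F.

class-F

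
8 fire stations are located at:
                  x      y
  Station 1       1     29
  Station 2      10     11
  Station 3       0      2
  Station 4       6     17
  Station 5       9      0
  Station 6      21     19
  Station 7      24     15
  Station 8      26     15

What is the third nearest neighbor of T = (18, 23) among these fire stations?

Squared Euclidean distances:
d²(T, Station 1) = 289 + 36 = 325
d²(T, Station 2) = 64 + 144 = 208
d²(T, Station 3) = 324 + 441 = 765
d²(T, Station 4) = 144 + 36 = 180
d²(T, Station 5) = 81 + 529 = 610
d²(T, Station 6) = 9 + 16 = 25
d²(T, Station 7) = 36 + 64 = 100
d²(T, Station 8) = 64 + 64 = 128
Sorted ascending: Station 6, Station 7, Station 8, Station 4, … — the third-nearest is Station 8.

Station 8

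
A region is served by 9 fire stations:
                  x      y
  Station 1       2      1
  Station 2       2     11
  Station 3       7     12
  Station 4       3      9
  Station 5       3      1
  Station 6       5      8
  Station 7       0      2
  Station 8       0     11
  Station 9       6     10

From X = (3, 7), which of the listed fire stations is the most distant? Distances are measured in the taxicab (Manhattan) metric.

Station 3

d(X, Station 1) = |3−2| + |7−1| = 1 + 6 = 7
d(X, Station 2) = |3−2| + |7−11| = 1 + 4 = 5
d(X, Station 3) = |3−7| + |7−12| = 4 + 5 = 9
d(X, Station 4) = |3−3| + |7−9| = 0 + 2 = 2
d(X, Station 5) = |3−3| + |7−1| = 0 + 6 = 6
d(X, Station 6) = |3−5| + |7−8| = 2 + 1 = 3
d(X, Station 7) = |3−0| + |7−2| = 3 + 5 = 8
d(X, Station 8) = |3−0| + |7−11| = 3 + 4 = 7
d(X, Station 9) = |3−6| + |7−10| = 3 + 3 = 6
The largest is to Station 3.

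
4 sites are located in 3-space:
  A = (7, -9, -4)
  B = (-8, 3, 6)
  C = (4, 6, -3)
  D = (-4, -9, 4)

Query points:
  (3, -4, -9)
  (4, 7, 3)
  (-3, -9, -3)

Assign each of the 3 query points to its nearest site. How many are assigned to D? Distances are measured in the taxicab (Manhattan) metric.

1

(3, -4, -9) — d to each: A:14, B:33, C:17, D:25 → nearest is A
(4, 7, 3) — d to each: A:26, B:19, C:7, D:25 → nearest is C
(-3, -9, -3) — d to each: A:11, B:26, C:22, D:8 → nearest is D
1 of the 3 points has D as nearest.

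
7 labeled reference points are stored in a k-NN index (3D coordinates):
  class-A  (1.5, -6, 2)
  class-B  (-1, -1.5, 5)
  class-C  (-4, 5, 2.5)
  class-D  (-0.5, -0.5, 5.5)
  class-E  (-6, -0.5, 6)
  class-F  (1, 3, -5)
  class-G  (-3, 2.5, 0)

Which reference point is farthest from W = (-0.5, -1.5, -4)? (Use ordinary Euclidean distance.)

Compare squared distances (the ordering matches that of the actual distances):
d²(W, class-A) = 4 + 20.25 + 36 = 60.25
d²(W, class-B) = 0.25 + 0 + 81 = 81.25
d²(W, class-C) = 12.25 + 42.25 + 42.25 = 96.75
d²(W, class-D) = 0 + 1 + 90.25 = 91.25
d²(W, class-E) = 30.25 + 1 + 100 = 131.25
d²(W, class-F) = 2.25 + 20.25 + 1 = 23.5
d²(W, class-G) = 6.25 + 16 + 16 = 38.25
The largest is to class-E.

class-E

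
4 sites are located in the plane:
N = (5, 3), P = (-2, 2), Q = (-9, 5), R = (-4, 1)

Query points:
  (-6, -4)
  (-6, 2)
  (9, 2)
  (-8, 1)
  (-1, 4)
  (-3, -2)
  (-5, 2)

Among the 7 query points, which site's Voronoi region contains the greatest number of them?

R

(-6, -4) — d² to each: N:170, P:52, Q:90, R:29 → nearest is R
(-6, 2) — d² to each: N:122, P:16, Q:18, R:5 → nearest is R
(9, 2) — d² to each: N:17, P:121, Q:333, R:170 → nearest is N
(-8, 1) — d² to each: N:173, P:37, Q:17, R:16 → nearest is R
(-1, 4) — d² to each: N:37, P:5, Q:65, R:18 → nearest is P
(-3, -2) — d² to each: N:89, P:17, Q:85, R:10 → nearest is R
(-5, 2) — d² to each: N:101, P:9, Q:25, R:2 → nearest is R
Tally — N:1, P:1, R:5. R captures the most (5).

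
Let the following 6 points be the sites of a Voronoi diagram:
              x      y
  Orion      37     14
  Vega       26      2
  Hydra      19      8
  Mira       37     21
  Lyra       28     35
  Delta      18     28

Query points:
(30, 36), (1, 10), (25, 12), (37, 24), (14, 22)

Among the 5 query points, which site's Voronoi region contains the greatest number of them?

Hydra

(30, 36) — d² to each: Orion:533, Vega:1172, Hydra:905, Mira:274, Lyra:5, Delta:208 → nearest is Lyra
(1, 10) — d² to each: Orion:1312, Vega:689, Hydra:328, Mira:1417, Lyra:1354, Delta:613 → nearest is Hydra
(25, 12) — d² to each: Orion:148, Vega:101, Hydra:52, Mira:225, Lyra:538, Delta:305 → nearest is Hydra
(37, 24) — d² to each: Orion:100, Vega:605, Hydra:580, Mira:9, Lyra:202, Delta:377 → nearest is Mira
(14, 22) — d² to each: Orion:593, Vega:544, Hydra:221, Mira:530, Lyra:365, Delta:52 → nearest is Delta
Tally — Hydra:2, Mira:1, Lyra:1, Delta:1. Hydra captures the most (2).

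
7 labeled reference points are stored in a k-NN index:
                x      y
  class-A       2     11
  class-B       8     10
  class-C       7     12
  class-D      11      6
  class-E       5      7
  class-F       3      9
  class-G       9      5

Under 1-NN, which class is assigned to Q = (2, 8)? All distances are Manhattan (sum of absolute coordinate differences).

d(Q, class-A) = |2−2| + |8−11| = 0 + 3 = 3
d(Q, class-B) = |2−8| + |8−10| = 6 + 2 = 8
d(Q, class-C) = |2−7| + |8−12| = 5 + 4 = 9
d(Q, class-D) = |2−11| + |8−6| = 9 + 2 = 11
d(Q, class-E) = |2−5| + |8−7| = 3 + 1 = 4
d(Q, class-F) = |2−3| + |8−9| = 1 + 1 = 2
d(Q, class-G) = |2−9| + |8−5| = 7 + 3 = 10
The smallest is to class-F, so Q lies in the Voronoi region of class-F.

class-F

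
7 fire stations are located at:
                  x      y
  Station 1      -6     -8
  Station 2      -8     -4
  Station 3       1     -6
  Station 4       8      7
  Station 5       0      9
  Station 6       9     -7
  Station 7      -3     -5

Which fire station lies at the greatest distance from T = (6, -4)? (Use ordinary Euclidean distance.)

Station 5

Squared Euclidean distances:
d²(T, Station 1) = (6−(-6))² + (-4−(-8))² = 144 + 16 = 160
d²(T, Station 2) = (6−(-8))² + (-4−(-4))² = 196 + 0 = 196
d²(T, Station 3) = (6−1)² + (-4−(-6))² = 25 + 4 = 29
d²(T, Station 4) = (6−8)² + (-4−7)² = 4 + 121 = 125
d²(T, Station 5) = (6−0)² + (-4−9)² = 36 + 169 = 205
d²(T, Station 6) = (6−9)² + (-4−(-7))² = 9 + 9 = 18
d²(T, Station 7) = (6−(-3))² + (-4−(-5))² = 81 + 1 = 82
The largest is to Station 5.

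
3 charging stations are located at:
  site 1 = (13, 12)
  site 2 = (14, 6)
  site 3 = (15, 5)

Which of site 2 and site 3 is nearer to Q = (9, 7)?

Compare squared distances:
d²(Q, site 2) = (9−14)² + (7−6)² = 25 + 1 = 26
d²(Q, site 3) = (9−15)² + (7−5)² = 36 + 4 = 40
26 < 40, so site 2 is closer.

site 2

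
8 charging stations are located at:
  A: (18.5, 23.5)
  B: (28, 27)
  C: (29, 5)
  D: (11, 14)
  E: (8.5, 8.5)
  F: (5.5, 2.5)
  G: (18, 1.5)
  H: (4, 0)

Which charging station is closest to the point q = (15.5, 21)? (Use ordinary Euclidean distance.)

A

Since √ is increasing, it suffices to compare squared distances:
|qA|² = (15.5−18.5)² + (21−23.5)² = 9 + 6.25 = 15.25
|qB|² = (15.5−28)² + (21−27)² = 156.25 + 36 = 192.25
|qC|² = (15.5−29)² + (21−5)² = 182.25 + 256 = 438.25
|qD|² = (15.5−11)² + (21−14)² = 20.25 + 49 = 69.25
|qE|² = (15.5−8.5)² + (21−8.5)² = 49 + 156.25 = 205.25
|qF|² = (15.5−5.5)² + (21−2.5)² = 100 + 342.25 = 442.25
|qG|² = (15.5−18)² + (21−1.5)² = 6.25 + 380.25 = 386.5
|qH|² = (15.5−4)² + (21−0)² = 132.25 + 441 = 573.25
Minimum is at A.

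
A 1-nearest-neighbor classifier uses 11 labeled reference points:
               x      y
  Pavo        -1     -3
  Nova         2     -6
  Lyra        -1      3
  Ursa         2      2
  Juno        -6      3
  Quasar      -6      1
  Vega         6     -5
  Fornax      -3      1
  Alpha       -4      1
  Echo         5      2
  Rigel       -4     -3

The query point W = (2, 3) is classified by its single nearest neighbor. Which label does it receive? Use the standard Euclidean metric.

Ursa

Compare squared distances (the ordering matches that of the actual distances):
d²(W, Pavo) = (2−(-1))² + (3−(-3))² = 9 + 36 = 45
d²(W, Nova) = (2−2)² + (3−(-6))² = 0 + 81 = 81
d²(W, Lyra) = (2−(-1))² + (3−3)² = 9 + 0 = 9
d²(W, Ursa) = (2−2)² + (3−2)² = 0 + 1 = 1
d²(W, Juno) = (2−(-6))² + (3−3)² = 64 + 0 = 64
d²(W, Quasar) = (2−(-6))² + (3−1)² = 64 + 4 = 68
d²(W, Vega) = (2−6)² + (3−(-5))² = 16 + 64 = 80
d²(W, Fornax) = (2−(-3))² + (3−1)² = 25 + 4 = 29
d²(W, Alpha) = (2−(-4))² + (3−1)² = 36 + 4 = 40
d²(W, Echo) = (2−5)² + (3−2)² = 9 + 1 = 10
d²(W, Rigel) = (2−(-4))² + (3−(-3))² = 36 + 36 = 72
Minimum is at Ursa.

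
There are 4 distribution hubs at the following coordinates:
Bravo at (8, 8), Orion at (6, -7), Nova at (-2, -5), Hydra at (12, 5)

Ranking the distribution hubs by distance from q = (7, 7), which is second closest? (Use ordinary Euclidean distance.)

Squared Euclidean distances:
d²(q, Bravo) = (7−8)² + (7−8)² = 1 + 1 = 2
d²(q, Orion) = (7−6)² + (7−(-7))² = 1 + 196 = 197
d²(q, Nova) = (7−(-2))² + (7−(-5))² = 81 + 144 = 225
d²(q, Hydra) = (7−12)² + (7−5)² = 25 + 4 = 29
Sorted ascending: Bravo, Hydra, Orion, … — the second-nearest is Hydra.

Hydra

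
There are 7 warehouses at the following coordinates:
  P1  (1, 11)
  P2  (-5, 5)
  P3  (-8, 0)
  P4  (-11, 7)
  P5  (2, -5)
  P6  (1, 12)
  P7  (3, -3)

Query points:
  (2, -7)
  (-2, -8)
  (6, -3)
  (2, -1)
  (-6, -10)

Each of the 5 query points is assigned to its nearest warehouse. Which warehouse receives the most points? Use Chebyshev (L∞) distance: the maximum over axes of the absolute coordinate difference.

P5

(2, -7) — d to each: P1:18, P2:12, P3:10, P4:14, P5:2, P6:19, P7:4 → nearest is P5
(-2, -8) — d to each: P1:19, P2:13, P3:8, P4:15, P5:4, P6:20, P7:5 → nearest is P5
(6, -3) — d to each: P1:14, P2:11, P3:14, P4:17, P5:4, P6:15, P7:3 → nearest is P7
(2, -1) — d to each: P1:12, P2:7, P3:10, P4:13, P5:4, P6:13, P7:2 → nearest is P7
(-6, -10) — d to each: P1:21, P2:15, P3:10, P4:17, P5:8, P6:22, P7:9 → nearest is P5
Tally — P5:3, P7:2. P5 captures the most (3).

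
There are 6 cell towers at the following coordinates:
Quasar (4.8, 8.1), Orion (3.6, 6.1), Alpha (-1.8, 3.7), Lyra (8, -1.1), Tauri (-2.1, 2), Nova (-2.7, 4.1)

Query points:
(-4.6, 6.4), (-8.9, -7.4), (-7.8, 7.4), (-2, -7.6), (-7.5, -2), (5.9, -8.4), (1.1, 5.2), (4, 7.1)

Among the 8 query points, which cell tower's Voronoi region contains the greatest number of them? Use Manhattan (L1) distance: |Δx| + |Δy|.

Tauri

(-4.6, 6.4) — d to each: Quasar:11.1, Orion:8.5, Alpha:5.5, Lyra:20.1, Tauri:6.9, Nova:4.2 → nearest is Nova
(-8.9, -7.4) — d to each: Quasar:29.2, Orion:26, Alpha:18.2, Lyra:23.2, Tauri:16.2, Nova:17.7 → nearest is Tauri
(-7.8, 7.4) — d to each: Quasar:13.3, Orion:12.7, Alpha:9.7, Lyra:24.3, Tauri:11.1, Nova:8.4 → nearest is Nova
(-2, -7.6) — d to each: Quasar:22.5, Orion:19.3, Alpha:11.5, Lyra:16.5, Tauri:9.7, Nova:12.4 → nearest is Tauri
(-7.5, -2) — d to each: Quasar:22.4, Orion:19.2, Alpha:11.4, Lyra:16.4, Tauri:9.4, Nova:10.9 → nearest is Tauri
(5.9, -8.4) — d to each: Quasar:17.6, Orion:16.8, Alpha:19.8, Lyra:9.4, Tauri:18.4, Nova:21.1 → nearest is Lyra
(1.1, 5.2) — d to each: Quasar:6.6, Orion:3.4, Alpha:4.4, Lyra:13.2, Tauri:6.4, Nova:4.9 → nearest is Orion
(4, 7.1) — d to each: Quasar:1.8, Orion:1.4, Alpha:9.2, Lyra:12.2, Tauri:11.2, Nova:9.7 → nearest is Orion
Tally — Orion:2, Lyra:1, Tauri:3, Nova:2. Tauri captures the most (3).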